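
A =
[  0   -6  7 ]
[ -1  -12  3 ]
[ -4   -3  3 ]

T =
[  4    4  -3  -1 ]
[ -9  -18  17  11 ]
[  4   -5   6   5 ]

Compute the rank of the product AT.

3

First compute AT:
[[ 82,  73, -60, -31],
 [116, 197, -183, -116],
 [ 23,  23, -21, -14]]
Now row reduce the product.
R2 ← R2 − (58/41)·R1: [0, 3843/41, -4023/41, -2958/41]
R3 ← R3 − (23/82)·R1: [0, 207/82, -171/41, -435/82]
R3 ← R3 − (23/854)·R2: [0, 0, -1305/854, -2871/854]
3 nonzero rows, so rank(AT) = 3.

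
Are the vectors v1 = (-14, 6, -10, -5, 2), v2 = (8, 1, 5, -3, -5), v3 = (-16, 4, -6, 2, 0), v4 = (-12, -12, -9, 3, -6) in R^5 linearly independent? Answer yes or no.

Form the matrix with these vectors as rows and row reduce.
R2 ← R2 + (4/7)·R1: [0, 31/7, -5/7, -41/7, -27/7]
R3 ← R3 − (8/7)·R1: [0, -20/7, 38/7, 54/7, -16/7]
R4 ← R4 − (6/7)·R1: [0, -120/7, -3/7, 51/7, -54/7]
R3 ← R3 + (20/31)·R2: [0, 0, 154/31, 122/31, -148/31]
R4 ← R4 + (120/31)·R2: [0, 0, -99/31, -477/31, -702/31]
R4 ← R4 + (9/14)·R3: [0, 0, 0, -90/7, -180/7]
4 nonzero rows, so the 4 vectors span a space of dimension 4.
Since 4 = 4, the vectors are linearly independent.

yes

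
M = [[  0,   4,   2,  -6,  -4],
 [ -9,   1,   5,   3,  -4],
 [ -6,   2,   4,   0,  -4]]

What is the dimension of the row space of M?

2

Row reduce to echelon form.
Swap R1 ↔ R2
R3 ← R3 − (2/3)·R1: [0, 4/3, 2/3, -2, -4/3]
R3 ← R3 − (1/3)·R2: [0, 0, 0, 0, 0]
Echelon form has 2 nonzero rows, so rank(M) = 2.
The row space has dimension equal to the rank: 2.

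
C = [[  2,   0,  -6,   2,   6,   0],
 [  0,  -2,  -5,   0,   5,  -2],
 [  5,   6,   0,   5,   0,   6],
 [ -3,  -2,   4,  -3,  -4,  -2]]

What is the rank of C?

2

Row reduce to echelon form.
R3 ← R3 − (5/2)·R1: [0, 6, 15, 0, -15, 6]
R4 ← R4 + (3/2)·R1: [0, -2, -5, 0, 5, -2]
R3 ← R3 + (3)·R2: [0, 0, 0, 0, 0, 0]
R4 ← R4 − R2: [0, 0, 0, 0, 0, 0]
Echelon form has 2 nonzero rows, so rank(C) = 2.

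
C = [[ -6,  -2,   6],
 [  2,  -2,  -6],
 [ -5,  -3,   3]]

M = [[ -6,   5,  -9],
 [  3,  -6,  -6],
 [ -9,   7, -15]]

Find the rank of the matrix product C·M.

2

First compute CM:
[[-24,  24, -24],
 [ 36, -20,  84],
 [ -6,  14,  18]]
Now row reduce the product.
R2 ← R2 + (3/2)·R1: [0, 16, 48]
R3 ← R3 − (1/4)·R1: [0, 8, 24]
R3 ← R3 − (1/2)·R2: [0, 0, 0]
2 nonzero rows, so rank(CM) = 2.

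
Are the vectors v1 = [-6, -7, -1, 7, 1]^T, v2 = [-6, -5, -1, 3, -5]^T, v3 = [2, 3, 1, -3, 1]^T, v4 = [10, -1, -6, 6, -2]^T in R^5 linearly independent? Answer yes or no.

Form the matrix with these vectors as rows and row reduce.
R2 ← R2 − R1: [0, 2, 0, -4, -6]
R3 ← R3 + (1/3)·R1: [0, 2/3, 2/3, -2/3, 4/3]
R4 ← R4 + (5/3)·R1: [0, -38/3, -23/3, 53/3, -1/3]
R3 ← R3 − (1/3)·R2: [0, 0, 2/3, 2/3, 10/3]
R4 ← R4 + (19/3)·R2: [0, 0, -23/3, -23/3, -115/3]
R4 ← R4 + (23/2)·R3: [0, 0, 0, 0, 0]
3 nonzero rows, so the 4 vectors span a space of dimension 3.
Since 3 < 4, the vectors are linearly dependent.

no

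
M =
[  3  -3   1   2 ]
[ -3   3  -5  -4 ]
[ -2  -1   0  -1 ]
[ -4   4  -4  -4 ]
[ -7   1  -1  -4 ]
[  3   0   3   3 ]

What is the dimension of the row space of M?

Row reduce to echelon form.
R2 ← R2 + R1: [0, 0, -4, -2]
R3 ← R3 + (2/3)·R1: [0, -3, 2/3, 1/3]
R4 ← R4 + (4/3)·R1: [0, 0, -8/3, -4/3]
R5 ← R5 + (7/3)·R1: [0, -6, 4/3, 2/3]
R6 ← R6 − R1: [0, 3, 2, 1]
Swap R2 ↔ R3
R5 ← R5 − (2)·R2: [0, 0, 0, 0]
R6 ← R6 + R2: [0, 0, 8/3, 4/3]
R4 ← R4 − (2/3)·R3: [0, 0, 0, 0]
R6 ← R6 + (2/3)·R3: [0, 0, 0, 0]
Echelon form has 3 nonzero rows, so rank(M) = 3.
The row space has dimension equal to the rank: 3.

3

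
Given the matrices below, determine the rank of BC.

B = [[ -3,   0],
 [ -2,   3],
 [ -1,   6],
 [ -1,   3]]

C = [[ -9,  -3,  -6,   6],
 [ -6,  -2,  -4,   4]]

1

First compute BC:
[[ 27,   9,  18, -18],
 [  0,   0,   0,   0],
 [-27,  -9, -18,  18],
 [ -9,  -3,  -6,   6]]
Now row reduce the product.
R3 ← R3 + R1: [0, 0, 0, 0]
R4 ← R4 + (1/3)·R1: [0, 0, 0, 0]
1 nonzero row, so rank(BC) = 1.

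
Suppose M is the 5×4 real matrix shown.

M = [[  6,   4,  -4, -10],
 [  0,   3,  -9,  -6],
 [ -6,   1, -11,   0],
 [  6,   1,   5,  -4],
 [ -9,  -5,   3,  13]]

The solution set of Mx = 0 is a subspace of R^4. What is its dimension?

2

Row reduce to echelon form.
R3 ← R3 + R1: [0, 5, -15, -10]
R4 ← R4 − R1: [0, -3, 9, 6]
R5 ← R5 + (3/2)·R1: [0, 1, -3, -2]
R3 ← R3 − (5/3)·R2: [0, 0, 0, 0]
R4 ← R4 + R2: [0, 0, 0, 0]
R5 ← R5 − (1/3)·R2: [0, 0, 0, 0]
2 nonzero rows, so rank(M) = 2.
M has 4 columns; by rank–nullity, nullity = 4 − 2 = 2.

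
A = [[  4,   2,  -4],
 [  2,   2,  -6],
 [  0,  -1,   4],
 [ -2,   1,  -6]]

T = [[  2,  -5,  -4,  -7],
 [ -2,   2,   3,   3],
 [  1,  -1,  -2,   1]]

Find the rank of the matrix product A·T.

2

First compute AT:
[[  0, -12,  -2, -26],
 [ -6,   0,  10, -14],
 [  6,  -6, -11,   1],
 [-12,  18,  23,  11]]
Now row reduce the product.
Swap R1 ↔ R2
R3 ← R3 + R1: [0, -6, -1, -13]
R4 ← R4 − (2)·R1: [0, 18, 3, 39]
R3 ← R3 − (1/2)·R2: [0, 0, 0, 0]
R4 ← R4 + (3/2)·R2: [0, 0, 0, 0]
2 nonzero rows, so rank(AT) = 2.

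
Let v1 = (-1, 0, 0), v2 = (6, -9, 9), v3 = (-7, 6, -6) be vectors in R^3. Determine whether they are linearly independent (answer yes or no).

Form the matrix with these vectors as rows and row reduce.
R2 ← R2 + (6)·R1: [0, -9, 9]
R3 ← R3 − (7)·R1: [0, 6, -6]
R3 ← R3 + (2/3)·R2: [0, 0, 0]
2 nonzero rows, so the 3 vectors span a space of dimension 2.
Since 2 < 3, the vectors are linearly dependent.

no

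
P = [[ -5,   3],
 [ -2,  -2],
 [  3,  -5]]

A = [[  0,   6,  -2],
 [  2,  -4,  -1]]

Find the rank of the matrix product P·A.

First compute PA:
[[  6, -42,   7],
 [ -4,  -4,   6],
 [-10,  38,  -1]]
Now row reduce the product.
R2 ← R2 + (2/3)·R1: [0, -32, 32/3]
R3 ← R3 + (5/3)·R1: [0, -32, 32/3]
R3 ← R3 − R2: [0, 0, 0]
2 nonzero rows, so rank(PA) = 2.

2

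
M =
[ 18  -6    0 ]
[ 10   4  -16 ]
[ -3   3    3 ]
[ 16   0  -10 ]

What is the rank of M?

3

Row reduce to echelon form.
R2 ← R2 − (5/9)·R1: [0, 22/3, -16]
R3 ← R3 + (1/6)·R1: [0, 2, 3]
R4 ← R4 − (8/9)·R1: [0, 16/3, -10]
R3 ← R3 − (3/11)·R2: [0, 0, 81/11]
R4 ← R4 − (8/11)·R2: [0, 0, 18/11]
R4 ← R4 − (2/9)·R3: [0, 0, 0]
Echelon form has 3 nonzero rows, so rank(M) = 3.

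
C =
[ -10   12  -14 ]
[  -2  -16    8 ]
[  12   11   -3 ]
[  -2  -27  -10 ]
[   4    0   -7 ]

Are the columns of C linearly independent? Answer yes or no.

yes

Row reduce C to echelon form.
R2 ← R2 − (1/5)·R1: [0, -92/5, 54/5]
R3 ← R3 + (6/5)·R1: [0, 127/5, -99/5]
R4 ← R4 − (1/5)·R1: [0, -147/5, -36/5]
R5 ← R5 + (2/5)·R1: [0, 24/5, -63/5]
R3 ← R3 + (127/92)·R2: [0, 0, -225/46]
R4 ← R4 − (147/92)·R2: [0, 0, -1125/46]
R5 ← R5 + (6/23)·R2: [0, 0, -225/23]
R4 ← R4 − (5)·R3: [0, 0, 0]
R5 ← R5 − (2)·R3: [0, 0, 0]
3 pivots among 3 columns.
Every column is a pivot column, so the columns are linearly independent.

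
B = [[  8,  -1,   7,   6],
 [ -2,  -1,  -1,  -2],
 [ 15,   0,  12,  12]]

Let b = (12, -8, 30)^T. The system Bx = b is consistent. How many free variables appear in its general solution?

2

Row reduce the augmented matrix [B | b].
R2 ← R2 + (1/4)·R1: [0, -5/4, 3/4, -1/2, -5]
R3 ← R3 − (15/8)·R1: [0, 15/8, -9/8, 3/4, 15/2]
R3 ← R3 + (3/2)·R2: [0, 0, 0, 0, 0]
The echelon form has 2 nonzero rows, and every pivot lies in the first 4 columns, so rank(B) = rank([B|b]) = 2.
The system is consistent.
Free variables = (unknowns) − (rank) = 4 − 2 = 2.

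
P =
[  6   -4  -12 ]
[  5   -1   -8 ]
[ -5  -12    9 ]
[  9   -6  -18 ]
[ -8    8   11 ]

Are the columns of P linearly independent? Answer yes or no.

yes

Row reduce P to echelon form.
R2 ← R2 − (5/6)·R1: [0, 7/3, 2]
R3 ← R3 + (5/6)·R1: [0, -46/3, -1]
R4 ← R4 − (3/2)·R1: [0, 0, 0]
R5 ← R5 + (4/3)·R1: [0, 8/3, -5]
R3 ← R3 + (46/7)·R2: [0, 0, 85/7]
R5 ← R5 − (8/7)·R2: [0, 0, -51/7]
R5 ← R5 + (3/5)·R3: [0, 0, 0]
3 pivots among 3 columns.
Every column is a pivot column, so the columns are linearly independent.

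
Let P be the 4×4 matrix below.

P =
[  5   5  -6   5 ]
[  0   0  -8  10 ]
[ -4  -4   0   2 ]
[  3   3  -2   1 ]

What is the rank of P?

Row reduce to echelon form.
R3 ← R3 + (4/5)·R1: [0, 0, -24/5, 6]
R4 ← R4 − (3/5)·R1: [0, 0, 8/5, -2]
R3 ← R3 − (3/5)·R2: [0, 0, 0, 0]
R4 ← R4 + (1/5)·R2: [0, 0, 0, 0]
Echelon form has 2 nonzero rows, so rank(P) = 2.

2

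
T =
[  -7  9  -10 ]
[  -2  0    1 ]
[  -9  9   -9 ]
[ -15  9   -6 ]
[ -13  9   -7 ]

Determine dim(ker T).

Row reduce to echelon form.
R2 ← R2 − (2/7)·R1: [0, -18/7, 27/7]
R3 ← R3 − (9/7)·R1: [0, -18/7, 27/7]
R4 ← R4 − (15/7)·R1: [0, -72/7, 108/7]
R5 ← R5 − (13/7)·R1: [0, -54/7, 81/7]
R3 ← R3 − R2: [0, 0, 0]
R4 ← R4 − (4)·R2: [0, 0, 0]
R5 ← R5 − (3)·R2: [0, 0, 0]
2 nonzero rows, so rank(T) = 2.
T has 3 columns; by rank–nullity, nullity = 3 − 2 = 1.

1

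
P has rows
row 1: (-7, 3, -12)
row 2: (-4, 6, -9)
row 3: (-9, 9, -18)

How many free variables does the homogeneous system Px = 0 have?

Row reduce to echelon form.
R2 ← R2 − (4/7)·R1: [0, 30/7, -15/7]
R3 ← R3 − (9/7)·R1: [0, 36/7, -18/7]
R3 ← R3 − (6/5)·R2: [0, 0, 0]
2 nonzero rows, so rank(P) = 2.
P has 3 columns; by rank–nullity, nullity = 3 − 2 = 1.

1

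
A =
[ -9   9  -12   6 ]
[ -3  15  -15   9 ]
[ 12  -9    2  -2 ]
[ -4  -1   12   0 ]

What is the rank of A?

4

Row reduce to echelon form.
R2 ← R2 − (1/3)·R1: [0, 12, -11, 7]
R3 ← R3 + (4/3)·R1: [0, 3, -14, 6]
R4 ← R4 − (4/9)·R1: [0, -5, 52/3, -8/3]
R3 ← R3 − (1/4)·R2: [0, 0, -45/4, 17/4]
R4 ← R4 + (5/12)·R2: [0, 0, 51/4, 1/4]
R4 ← R4 + (17/15)·R3: [0, 0, 0, 76/15]
Echelon form has 4 nonzero rows, so rank(A) = 4.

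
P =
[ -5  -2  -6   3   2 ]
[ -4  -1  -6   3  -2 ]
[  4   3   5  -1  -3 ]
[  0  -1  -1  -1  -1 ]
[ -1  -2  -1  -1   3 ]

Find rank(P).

3

Row reduce to echelon form.
R2 ← R2 − (4/5)·R1: [0, 3/5, -6/5, 3/5, -18/5]
R3 ← R3 + (4/5)·R1: [0, 7/5, 1/5, 7/5, -7/5]
R5 ← R5 − (1/5)·R1: [0, -8/5, 1/5, -8/5, 13/5]
R3 ← R3 − (7/3)·R2: [0, 0, 3, 0, 7]
R4 ← R4 + (5/3)·R2: [0, 0, -3, 0, -7]
R5 ← R5 + (8/3)·R2: [0, 0, -3, 0, -7]
R4 ← R4 + R3: [0, 0, 0, 0, 0]
R5 ← R5 + R3: [0, 0, 0, 0, 0]
Echelon form has 3 nonzero rows, so rank(P) = 3.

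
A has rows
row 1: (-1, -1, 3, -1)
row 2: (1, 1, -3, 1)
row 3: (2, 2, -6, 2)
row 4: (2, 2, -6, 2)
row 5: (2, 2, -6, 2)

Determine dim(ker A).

Row reduce to echelon form.
R2 ← R2 + R1: [0, 0, 0, 0]
R3 ← R3 + (2)·R1: [0, 0, 0, 0]
R4 ← R4 + (2)·R1: [0, 0, 0, 0]
R5 ← R5 + (2)·R1: [0, 0, 0, 0]
1 nonzero row, so rank(A) = 1.
A has 4 columns; by rank–nullity, nullity = 4 − 1 = 3.

3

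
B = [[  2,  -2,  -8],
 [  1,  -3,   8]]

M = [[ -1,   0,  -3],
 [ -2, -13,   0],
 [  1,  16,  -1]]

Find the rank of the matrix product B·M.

2

First compute BM:
[[ -6, -102,   2],
 [ 13, 167, -11]]
Now row reduce the product.
R2 ← R2 + (13/6)·R1: [0, -54, -20/3]
2 nonzero rows, so rank(BM) = 2.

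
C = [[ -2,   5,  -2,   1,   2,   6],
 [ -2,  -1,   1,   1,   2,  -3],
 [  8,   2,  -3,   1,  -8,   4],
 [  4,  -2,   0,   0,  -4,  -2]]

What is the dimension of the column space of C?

Row reduce to echelon form.
R2 ← R2 − R1: [0, -6, 3, 0, 0, -9]
R3 ← R3 + (4)·R1: [0, 22, -11, 5, 0, 28]
R4 ← R4 + (2)·R1: [0, 8, -4, 2, 0, 10]
R3 ← R3 + (11/3)·R2: [0, 0, 0, 5, 0, -5]
R4 ← R4 + (4/3)·R2: [0, 0, 0, 2, 0, -2]
R4 ← R4 − (2/5)·R3: [0, 0, 0, 0, 0, 0]
Echelon form has 3 nonzero rows, so rank(C) = 3.
The column space has dimension equal to the rank: 3.

3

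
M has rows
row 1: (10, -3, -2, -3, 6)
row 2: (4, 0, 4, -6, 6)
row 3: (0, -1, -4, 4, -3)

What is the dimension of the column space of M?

Row reduce to echelon form.
R2 ← R2 − (2/5)·R1: [0, 6/5, 24/5, -24/5, 18/5]
R3 ← R3 + (5/6)·R2: [0, 0, 0, 0, 0]
Echelon form has 2 nonzero rows, so rank(M) = 2.
The column space has dimension equal to the rank: 2.

2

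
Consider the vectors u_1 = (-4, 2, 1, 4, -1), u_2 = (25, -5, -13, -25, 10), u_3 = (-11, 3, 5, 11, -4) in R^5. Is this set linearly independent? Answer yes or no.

no

Form the matrix with these vectors as rows and row reduce.
R2 ← R2 + (25/4)·R1: [0, 15/2, -27/4, 0, 15/4]
R3 ← R3 − (11/4)·R1: [0, -5/2, 9/4, 0, -5/4]
R3 ← R3 + (1/3)·R2: [0, 0, 0, 0, 0]
2 nonzero rows, so the 3 vectors span a space of dimension 2.
Since 2 < 3, the vectors are linearly dependent.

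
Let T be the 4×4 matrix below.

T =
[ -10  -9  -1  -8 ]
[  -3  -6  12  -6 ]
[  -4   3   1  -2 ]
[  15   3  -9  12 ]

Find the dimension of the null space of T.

1

Row reduce to echelon form.
R2 ← R2 − (3/10)·R1: [0, -33/10, 123/10, -18/5]
R3 ← R3 − (2/5)·R1: [0, 33/5, 7/5, 6/5]
R4 ← R4 + (3/2)·R1: [0, -21/2, -21/2, 0]
R3 ← R3 + (2)·R2: [0, 0, 26, -6]
R4 ← R4 − (35/11)·R2: [0, 0, -546/11, 126/11]
R4 ← R4 + (21/11)·R3: [0, 0, 0, 0]
3 nonzero rows, so rank(T) = 3.
T has 4 columns; by rank–nullity, nullity = 4 − 3 = 1.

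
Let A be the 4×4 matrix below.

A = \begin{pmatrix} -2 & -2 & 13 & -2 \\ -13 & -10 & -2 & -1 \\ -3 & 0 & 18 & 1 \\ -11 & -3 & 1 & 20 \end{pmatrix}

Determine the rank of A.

Row reduce to echelon form.
R2 ← R2 − (13/2)·R1: [0, 3, -173/2, 12]
R3 ← R3 − (3/2)·R1: [0, 3, -3/2, 4]
R4 ← R4 − (11/2)·R1: [0, 8, -141/2, 31]
R3 ← R3 − R2: [0, 0, 85, -8]
R4 ← R4 − (8/3)·R2: [0, 0, 961/6, -1]
R4 ← R4 − (961/510)·R3: [0, 0, 0, 3589/255]
Echelon form has 4 nonzero rows, so rank(A) = 4.

4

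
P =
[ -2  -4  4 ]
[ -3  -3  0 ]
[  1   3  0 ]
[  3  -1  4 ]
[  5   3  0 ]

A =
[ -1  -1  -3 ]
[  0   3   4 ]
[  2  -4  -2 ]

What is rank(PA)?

First compute PA:
[[ 10, -26, -18],
 [  3,  -6,  -3],
 [ -1,   8,   9],
 [  5, -22, -21],
 [ -5,   4,  -3]]
Now row reduce the product.
R2 ← R2 − (3/10)·R1: [0, 9/5, 12/5]
R3 ← R3 + (1/10)·R1: [0, 27/5, 36/5]
R4 ← R4 − (1/2)·R1: [0, -9, -12]
R5 ← R5 + (1/2)·R1: [0, -9, -12]
R3 ← R3 − (3)·R2: [0, 0, 0]
R4 ← R4 + (5)·R2: [0, 0, 0]
R5 ← R5 + (5)·R2: [0, 0, 0]
2 nonzero rows, so rank(PA) = 2.

2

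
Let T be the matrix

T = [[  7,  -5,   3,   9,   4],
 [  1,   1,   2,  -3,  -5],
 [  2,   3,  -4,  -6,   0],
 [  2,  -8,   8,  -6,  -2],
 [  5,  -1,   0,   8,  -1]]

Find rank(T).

5

Row reduce to echelon form.
R2 ← R2 − (1/7)·R1: [0, 12/7, 11/7, -30/7, -39/7]
R3 ← R3 − (2/7)·R1: [0, 31/7, -34/7, -60/7, -8/7]
R4 ← R4 − (2/7)·R1: [0, -46/7, 50/7, -60/7, -22/7]
R5 ← R5 − (5/7)·R1: [0, 18/7, -15/7, 11/7, -27/7]
R3 ← R3 − (31/12)·R2: [0, 0, -107/12, 5/2, 53/4]
R4 ← R4 + (23/6)·R2: [0, 0, 79/6, -25, -49/2]
R5 ← R5 − (3/2)·R2: [0, 0, -9/2, 8, 9/2]
R4 ← R4 + (158/107)·R3: [0, 0, 0, -2280/107, -528/107]
R5 ← R5 − (54/107)·R3: [0, 0, 0, 721/107, -234/107]
R5 ← R5 + (721/2280)·R4: [0, 0, 0, 0, -356/95]
Echelon form has 5 nonzero rows, so rank(T) = 5.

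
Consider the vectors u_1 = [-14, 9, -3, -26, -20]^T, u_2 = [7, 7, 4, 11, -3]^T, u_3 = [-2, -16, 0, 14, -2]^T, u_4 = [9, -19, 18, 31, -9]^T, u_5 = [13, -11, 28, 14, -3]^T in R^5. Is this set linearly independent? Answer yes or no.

Form the matrix with these vectors as rows and row reduce.
R2 ← R2 + (1/2)·R1: [0, 23/2, 5/2, -2, -13]
R3 ← R3 − (1/7)·R1: [0, -121/7, 3/7, 124/7, 6/7]
R4 ← R4 + (9/14)·R1: [0, -185/14, 225/14, 100/7, -153/7]
R5 ← R5 + (13/14)·R1: [0, -37/14, 353/14, -71/7, -151/7]
R3 ← R3 + (242/161)·R2: [0, 0, 674/161, 2368/161, -3008/161]
R4 ← R4 + (185/161)·R2: [0, 0, 3050/161, 1930/161, -5924/161]
R5 ← R5 + (37/161)·R2: [0, 0, 4152/161, -1707/161, -3954/161]
R4 ← R4 − (1525/337)·R3: [0, 0, 0, -18390/337, 16092/337]
R5 ← R5 − (2076/337)·R3: [0, 0, 0, -34107/337, 30510/337]
R5 ← R5 − (11369/6130)·R4: [0, 0, 0, 0, 6048/3065]
5 nonzero rows, so the 5 vectors span a space of dimension 5.
Since 5 = 5, the vectors are linearly independent.

yes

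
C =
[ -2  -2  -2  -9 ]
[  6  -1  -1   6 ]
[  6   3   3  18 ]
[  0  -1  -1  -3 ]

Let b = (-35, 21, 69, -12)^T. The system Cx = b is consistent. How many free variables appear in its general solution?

2

Row reduce the augmented matrix [C | b].
R2 ← R2 + (3)·R1: [0, -7, -7, -21, -84]
R3 ← R3 + (3)·R1: [0, -3, -3, -9, -36]
R3 ← R3 − (3/7)·R2: [0, 0, 0, 0, 0]
R4 ← R4 − (1/7)·R2: [0, 0, 0, 0, 0]
The echelon form has 2 nonzero rows, and every pivot lies in the first 4 columns, so rank(C) = rank([C|b]) = 2.
The system is consistent.
Free variables = (unknowns) − (rank) = 4 − 2 = 2.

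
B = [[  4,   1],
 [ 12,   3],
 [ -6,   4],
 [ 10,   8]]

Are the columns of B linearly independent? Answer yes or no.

Row reduce B to echelon form.
R2 ← R2 − (3)·R1: [0, 0]
R3 ← R3 + (3/2)·R1: [0, 11/2]
R4 ← R4 − (5/2)·R1: [0, 11/2]
Swap R2 ↔ R3
R4 ← R4 − R2: [0, 0]
2 pivots among 2 columns.
Every column is a pivot column, so the columns are linearly independent.

yes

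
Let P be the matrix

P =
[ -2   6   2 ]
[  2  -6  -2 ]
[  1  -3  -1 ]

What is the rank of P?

Row reduce to echelon form.
R2 ← R2 + R1: [0, 0, 0]
R3 ← R3 + (1/2)·R1: [0, 0, 0]
Echelon form has 1 nonzero row, so rank(P) = 1.

1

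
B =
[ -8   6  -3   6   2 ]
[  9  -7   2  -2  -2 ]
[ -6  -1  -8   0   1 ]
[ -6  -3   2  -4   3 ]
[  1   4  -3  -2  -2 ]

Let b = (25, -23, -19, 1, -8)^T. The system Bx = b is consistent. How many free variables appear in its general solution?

Row reduce the augmented matrix [B | b].
R2 ← R2 + (9/8)·R1: [0, -1/4, -11/8, 19/4, 1/4, 41/8]
R3 ← R3 − (3/4)·R1: [0, -11/2, -23/4, -9/2, -1/2, -151/4]
R4 ← R4 − (3/4)·R1: [0, -15/2, 17/4, -17/2, 3/2, -71/4]
R5 ← R5 + (1/8)·R1: [0, 19/4, -27/8, -5/4, -7/4, -39/8]
R3 ← R3 − (22)·R2: [0, 0, 49/2, -109, -6, -301/2]
R4 ← R4 − (30)·R2: [0, 0, 91/2, -151, -6, -343/2]
R5 ← R5 + (19)·R2: [0, 0, -59/2, 89, 3, 185/2]
R4 ← R4 − (13/7)·R3: [0, 0, 0, 360/7, 36/7, 108]
R5 ← R5 + (59/49)·R3: [0, 0, 0, -2070/49, -207/49, -621/7]
R5 ← R5 + (23/28)·R4: [0, 0, 0, 0, 0, 0]
The echelon form has 4 nonzero rows, and every pivot lies in the first 5 columns, so rank(B) = rank([B|b]) = 4.
The system is consistent.
Free variables = (unknowns) − (rank) = 5 − 4 = 1.

1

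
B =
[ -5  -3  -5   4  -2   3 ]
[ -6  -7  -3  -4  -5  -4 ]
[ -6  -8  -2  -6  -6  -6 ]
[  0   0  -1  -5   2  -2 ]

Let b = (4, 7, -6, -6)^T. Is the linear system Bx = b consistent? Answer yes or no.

Row reduce the augmented matrix [B | b].
R2 ← R2 − (6/5)·R1: [0, -17/5, 3, -44/5, -13/5, -38/5, 11/5]
R3 ← R3 − (6/5)·R1: [0, -22/5, 4, -54/5, -18/5, -48/5, -54/5]
R3 ← R3 − (22/17)·R2: [0, 0, 2/17, 10/17, -4/17, 4/17, -232/17]
R4 ← R4 + (17/2)·R3: [0, 0, 0, 0, 0, 0, -122]
The echelon form has 4 nonzero rows; the last pivot sits in the augmented column, so rank(B) = 3 but rank([B|b]) = 4.
Since the ranks differ, the system is inconsistent.

no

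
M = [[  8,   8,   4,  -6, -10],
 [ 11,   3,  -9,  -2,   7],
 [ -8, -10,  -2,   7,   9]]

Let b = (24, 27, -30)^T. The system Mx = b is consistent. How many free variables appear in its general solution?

Row reduce the augmented matrix [M | b].
R2 ← R2 − (11/8)·R1: [0, -8, -29/2, 25/4, 83/4, -6]
R3 ← R3 + R1: [0, -2, 2, 1, -1, -6]
R3 ← R3 − (1/4)·R2: [0, 0, 45/8, -9/16, -99/16, -9/2]
The echelon form has 3 nonzero rows, and every pivot lies in the first 5 columns, so rank(M) = rank([M|b]) = 3.
The system is consistent.
Free variables = (unknowns) − (rank) = 5 − 3 = 2.

2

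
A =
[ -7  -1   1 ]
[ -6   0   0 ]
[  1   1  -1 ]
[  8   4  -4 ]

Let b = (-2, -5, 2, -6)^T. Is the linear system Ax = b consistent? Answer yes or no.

no

Row reduce the augmented matrix [A | b].
R2 ← R2 − (6/7)·R1: [0, 6/7, -6/7, -23/7]
R3 ← R3 + (1/7)·R1: [0, 6/7, -6/7, 12/7]
R4 ← R4 + (8/7)·R1: [0, 20/7, -20/7, -58/7]
R3 ← R3 − R2: [0, 0, 0, 5]
R4 ← R4 − (10/3)·R2: [0, 0, 0, 8/3]
R4 ← R4 − (8/15)·R3: [0, 0, 0, 0]
The echelon form has 3 nonzero rows; the last pivot sits in the augmented column, so rank(A) = 2 but rank([A|b]) = 3.
Since the ranks differ, the system is inconsistent.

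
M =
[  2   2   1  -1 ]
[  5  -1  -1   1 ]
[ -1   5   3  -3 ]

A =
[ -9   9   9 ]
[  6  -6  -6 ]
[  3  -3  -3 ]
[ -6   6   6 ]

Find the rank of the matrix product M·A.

First compute MA:
[[  3,  -3,  -3],
 [-60,  60,  60],
 [ 66, -66, -66]]
Now row reduce the product.
R2 ← R2 + (20)·R1: [0, 0, 0]
R3 ← R3 − (22)·R1: [0, 0, 0]
1 nonzero row, so rank(MA) = 1.

1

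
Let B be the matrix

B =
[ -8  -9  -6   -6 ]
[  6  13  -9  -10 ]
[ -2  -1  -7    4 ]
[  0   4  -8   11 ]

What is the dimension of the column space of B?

Row reduce to echelon form.
R2 ← R2 + (3/4)·R1: [0, 25/4, -27/2, -29/2]
R3 ← R3 − (1/4)·R1: [0, 5/4, -11/2, 11/2]
R3 ← R3 − (1/5)·R2: [0, 0, -14/5, 42/5]
R4 ← R4 − (16/25)·R2: [0, 0, 16/25, 507/25]
R4 ← R4 + (8/35)·R3: [0, 0, 0, 111/5]
Echelon form has 4 nonzero rows, so rank(B) = 4.
The column space has dimension equal to the rank: 4.

4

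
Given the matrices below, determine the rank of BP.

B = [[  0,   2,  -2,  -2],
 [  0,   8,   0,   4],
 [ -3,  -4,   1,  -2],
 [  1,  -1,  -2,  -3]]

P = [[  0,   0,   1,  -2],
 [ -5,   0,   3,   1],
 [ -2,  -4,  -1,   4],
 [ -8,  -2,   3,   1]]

3

First compute BP:
[[ 10,  12,   2,  -8],
 [-72,  -8,  36,  12],
 [ 34,   0, -22,   4],
 [ 33,  14,  -9, -14]]
Now row reduce the product.
R2 ← R2 + (36/5)·R1: [0, 392/5, 252/5, -228/5]
R3 ← R3 − (17/5)·R1: [0, -204/5, -144/5, 156/5]
R4 ← R4 − (33/10)·R1: [0, -128/5, -78/5, 62/5]
R3 ← R3 + (51/98)·R2: [0, 0, -18/7, 366/49]
R4 ← R4 + (16/49)·R2: [0, 0, 6/7, -122/49]
R4 ← R4 + (1/3)·R3: [0, 0, 0, 0]
3 nonzero rows, so rank(BP) = 3.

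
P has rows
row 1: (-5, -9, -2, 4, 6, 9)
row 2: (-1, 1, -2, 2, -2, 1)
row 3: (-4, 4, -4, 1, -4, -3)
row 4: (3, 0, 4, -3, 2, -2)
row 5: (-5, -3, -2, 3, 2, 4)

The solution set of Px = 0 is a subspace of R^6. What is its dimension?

2

Row reduce to echelon form.
R2 ← R2 − (1/5)·R1: [0, 14/5, -8/5, 6/5, -16/5, -4/5]
R3 ← R3 − (4/5)·R1: [0, 56/5, -12/5, -11/5, -44/5, -51/5]
R4 ← R4 + (3/5)·R1: [0, -27/5, 14/5, -3/5, 28/5, 17/5]
R5 ← R5 − R1: [0, 6, 0, -1, -4, -5]
R3 ← R3 − (4)·R2: [0, 0, 4, -7, 4, -7]
R4 ← R4 + (27/14)·R2: [0, 0, -2/7, 12/7, -4/7, 13/7]
R5 ← R5 − (15/7)·R2: [0, 0, 24/7, -25/7, 20/7, -23/7]
R4 ← R4 + (1/14)·R3: [0, 0, 0, 17/14, -2/7, 19/14]
R5 ← R5 − (6/7)·R3: [0, 0, 0, 17/7, -4/7, 19/7]
R5 ← R5 − (2)·R4: [0, 0, 0, 0, 0, 0]
4 nonzero rows, so rank(P) = 4.
P has 6 columns; by rank–nullity, nullity = 6 − 4 = 2.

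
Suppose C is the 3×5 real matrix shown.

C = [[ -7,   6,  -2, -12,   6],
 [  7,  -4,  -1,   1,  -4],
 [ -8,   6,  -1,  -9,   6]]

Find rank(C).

2

Row reduce to echelon form.
R2 ← R2 + R1: [0, 2, -3, -11, 2]
R3 ← R3 − (8/7)·R1: [0, -6/7, 9/7, 33/7, -6/7]
R3 ← R3 + (3/7)·R2: [0, 0, 0, 0, 0]
Echelon form has 2 nonzero rows, so rank(C) = 2.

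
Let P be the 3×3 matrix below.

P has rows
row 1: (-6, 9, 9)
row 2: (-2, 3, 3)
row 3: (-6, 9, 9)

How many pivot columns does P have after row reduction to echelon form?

1

Row reduce to echelon form.
R2 ← R2 − (1/3)·R1: [0, 0, 0]
R3 ← R3 − R1: [0, 0, 0]
Echelon form has 1 nonzero row, so rank(P) = 1.
Each nonzero row contributes one pivot column: 1 pivot columns.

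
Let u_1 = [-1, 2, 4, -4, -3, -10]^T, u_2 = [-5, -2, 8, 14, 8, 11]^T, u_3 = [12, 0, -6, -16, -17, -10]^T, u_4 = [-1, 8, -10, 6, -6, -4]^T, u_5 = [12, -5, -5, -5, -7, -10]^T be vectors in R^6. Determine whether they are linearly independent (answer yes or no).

Form the matrix with these vectors as rows and row reduce.
R2 ← R2 − (5)·R1: [0, -12, -12, 34, 23, 61]
R3 ← R3 + (12)·R1: [0, 24, 42, -64, -53, -130]
R4 ← R4 − R1: [0, 6, -14, 10, -3, 6]
R5 ← R5 + (12)·R1: [0, 19, 43, -53, -43, -130]
R3 ← R3 + (2)·R2: [0, 0, 18, 4, -7, -8]
R4 ← R4 + (1/2)·R2: [0, 0, -20, 27, 17/2, 73/2]
R5 ← R5 + (19/12)·R2: [0, 0, 24, 5/6, -79/12, -401/12]
R4 ← R4 + (10/9)·R3: [0, 0, 0, 283/9, 13/18, 497/18]
R5 ← R5 − (4/3)·R3: [0, 0, 0, -9/2, 11/4, -91/4]
R5 ← R5 + (81/566)·R4: [0, 0, 0, 0, 1615/566, -5320/283]
5 nonzero rows, so the 5 vectors span a space of dimension 5.
Since 5 = 5, the vectors are linearly independent.

yes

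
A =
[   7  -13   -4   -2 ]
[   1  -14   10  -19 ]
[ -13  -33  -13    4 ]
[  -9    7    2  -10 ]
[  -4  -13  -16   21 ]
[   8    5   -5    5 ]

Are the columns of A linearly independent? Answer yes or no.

Row reduce A to echelon form.
R2 ← R2 − (1/7)·R1: [0, -85/7, 74/7, -131/7]
R3 ← R3 + (13/7)·R1: [0, -400/7, -143/7, 2/7]
R4 ← R4 + (9/7)·R1: [0, -68/7, -22/7, -88/7]
R5 ← R5 + (4/7)·R1: [0, -143/7, -128/7, 139/7]
R6 ← R6 − (8/7)·R1: [0, 139/7, -3/7, 51/7]
R3 ← R3 − (80/17)·R2: [0, 0, -1193/17, 1502/17]
R4 ← R4 − (4/5)·R2: [0, 0, -58/5, 12/5]
R5 ← R5 − (143/85)·R2: [0, 0, -3066/85, 4364/85]
R6 ← R6 + (139/85)·R2: [0, 0, 1433/85, -1982/85]
R4 ← R4 − (986/5965)·R3: [0, 0, 0, -14560/1193]
R5 ← R5 − (3066/5965)·R3: [0, 0, 0, 7072/1193]
R6 ← R6 + (1433/5965)·R3: [0, 0, 0, -2496/1193]
R5 ← R5 + (17/35)·R4: [0, 0, 0, 0]
R6 ← R6 − (6/35)·R4: [0, 0, 0, 0]
4 pivots among 4 columns.
Every column is a pivot column, so the columns are linearly independent.

yes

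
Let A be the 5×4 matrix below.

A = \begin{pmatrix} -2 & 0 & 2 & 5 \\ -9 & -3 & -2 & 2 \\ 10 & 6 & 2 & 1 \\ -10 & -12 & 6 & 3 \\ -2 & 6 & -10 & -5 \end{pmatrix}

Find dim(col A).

3

Row reduce to echelon form.
R2 ← R2 − (9/2)·R1: [0, -3, -11, -41/2]
R3 ← R3 + (5)·R1: [0, 6, 12, 26]
R4 ← R4 − (5)·R1: [0, -12, -4, -22]
R5 ← R5 − R1: [0, 6, -12, -10]
R3 ← R3 + (2)·R2: [0, 0, -10, -15]
R4 ← R4 − (4)·R2: [0, 0, 40, 60]
R5 ← R5 + (2)·R2: [0, 0, -34, -51]
R4 ← R4 + (4)·R3: [0, 0, 0, 0]
R5 ← R5 − (17/5)·R3: [0, 0, 0, 0]
Echelon form has 3 nonzero rows, so rank(A) = 3.
The column space has dimension equal to the rank: 3.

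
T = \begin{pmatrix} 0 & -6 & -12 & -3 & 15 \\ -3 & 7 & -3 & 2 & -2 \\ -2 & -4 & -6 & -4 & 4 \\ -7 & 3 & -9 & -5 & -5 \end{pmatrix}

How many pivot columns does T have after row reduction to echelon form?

Row reduce to echelon form.
Swap R1 ↔ R2
R3 ← R3 − (2/3)·R1: [0, -26/3, -4, -16/3, 16/3]
R4 ← R4 − (7/3)·R1: [0, -40/3, -2, -29/3, -1/3]
R3 ← R3 − (13/9)·R2: [0, 0, 40/3, -1, -49/3]
R4 ← R4 − (20/9)·R2: [0, 0, 74/3, -3, -101/3]
R4 ← R4 − (37/20)·R3: [0, 0, 0, -23/20, -69/20]
Echelon form has 4 nonzero rows, so rank(T) = 4.
Each nonzero row contributes one pivot column: 4 pivot columns.

4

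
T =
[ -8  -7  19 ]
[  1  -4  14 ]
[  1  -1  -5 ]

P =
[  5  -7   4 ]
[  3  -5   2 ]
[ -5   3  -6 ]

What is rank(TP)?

2

First compute TP:
[[-156, 148, -160],
 [-77,  55, -88],
 [ 27, -17,  32]]
Now row reduce the product.
R2 ← R2 − (77/156)·R1: [0, -704/39, -352/39]
R3 ← R3 + (9/52)·R1: [0, 112/13, 56/13]
R3 ← R3 + (21/44)·R2: [0, 0, 0]
2 nonzero rows, so rank(TP) = 2.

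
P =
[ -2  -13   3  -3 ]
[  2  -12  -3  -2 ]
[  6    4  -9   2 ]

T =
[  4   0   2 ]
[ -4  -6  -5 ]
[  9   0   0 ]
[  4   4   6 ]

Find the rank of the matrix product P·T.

First compute PT:
[[ 59,  66,  43],
 [ 21,  64,  52],
 [-65, -16,   4]]
Now row reduce the product.
R2 ← R2 − (21/59)·R1: [0, 2390/59, 2165/59]
R3 ← R3 + (65/59)·R1: [0, 3346/59, 3031/59]
R3 ← R3 − (7/5)·R2: [0, 0, 0]
2 nonzero rows, so rank(PT) = 2.

2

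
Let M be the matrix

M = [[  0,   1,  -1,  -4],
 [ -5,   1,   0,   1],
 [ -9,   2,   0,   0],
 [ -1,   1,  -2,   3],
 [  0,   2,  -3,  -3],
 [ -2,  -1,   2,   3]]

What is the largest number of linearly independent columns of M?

Row reduce to echelon form.
Swap R1 ↔ R2
R3 ← R3 − (9/5)·R1: [0, 1/5, 0, -9/5]
R4 ← R4 − (1/5)·R1: [0, 4/5, -2, 14/5]
R6 ← R6 − (2/5)·R1: [0, -7/5, 2, 13/5]
R3 ← R3 − (1/5)·R2: [0, 0, 1/5, -1]
R4 ← R4 − (4/5)·R2: [0, 0, -6/5, 6]
R5 ← R5 − (2)·R2: [0, 0, -1, 5]
R6 ← R6 + (7/5)·R2: [0, 0, 3/5, -3]
R4 ← R4 + (6)·R3: [0, 0, 0, 0]
R5 ← R5 + (5)·R3: [0, 0, 0, 0]
R6 ← R6 − (3)·R3: [0, 0, 0, 0]
Echelon form has 3 nonzero rows, so rank(M) = 3.
The rank gives the maximum number of linearly independent columns: 3.

3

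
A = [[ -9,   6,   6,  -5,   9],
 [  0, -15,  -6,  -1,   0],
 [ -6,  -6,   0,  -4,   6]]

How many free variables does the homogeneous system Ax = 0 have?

Row reduce to echelon form.
R3 ← R3 − (2/3)·R1: [0, -10, -4, -2/3, 0]
R3 ← R3 − (2/3)·R2: [0, 0, 0, 0, 0]
2 nonzero rows, so rank(A) = 2.
A has 5 columns; by rank–nullity, nullity = 5 − 2 = 3.

3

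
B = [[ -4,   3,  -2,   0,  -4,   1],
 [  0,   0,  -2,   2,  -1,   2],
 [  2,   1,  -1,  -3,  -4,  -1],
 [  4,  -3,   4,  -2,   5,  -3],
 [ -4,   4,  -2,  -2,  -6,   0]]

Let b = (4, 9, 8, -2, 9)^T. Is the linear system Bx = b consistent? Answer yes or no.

no

Row reduce the augmented matrix [B | b].
R3 ← R3 + (1/2)·R1: [0, 5/2, -2, -3, -6, -1/2, 10]
R4 ← R4 + R1: [0, 0, 2, -2, 1, -2, 2]
R5 ← R5 − R1: [0, 1, 0, -2, -2, -1, 5]
Swap R2 ↔ R3
R5 ← R5 − (2/5)·R2: [0, 0, 4/5, -4/5, 2/5, -4/5, 1]
R4 ← R4 + R3: [0, 0, 0, 0, 0, 0, 11]
R5 ← R5 + (2/5)·R3: [0, 0, 0, 0, 0, 0, 23/5]
R5 ← R5 − (23/55)·R4: [0, 0, 0, 0, 0, 0, 0]
The echelon form has 4 nonzero rows; the last pivot sits in the augmented column, so rank(B) = 3 but rank([B|b]) = 4.
Since the ranks differ, the system is inconsistent.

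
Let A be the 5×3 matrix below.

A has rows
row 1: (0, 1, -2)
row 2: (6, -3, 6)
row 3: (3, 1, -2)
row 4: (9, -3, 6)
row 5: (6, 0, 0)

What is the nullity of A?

Row reduce to echelon form.
Swap R1 ↔ R2
R3 ← R3 − (1/2)·R1: [0, 5/2, -5]
R4 ← R4 − (3/2)·R1: [0, 3/2, -3]
R5 ← R5 − R1: [0, 3, -6]
R3 ← R3 − (5/2)·R2: [0, 0, 0]
R4 ← R4 − (3/2)·R2: [0, 0, 0]
R5 ← R5 − (3)·R2: [0, 0, 0]
2 nonzero rows, so rank(A) = 2.
A has 3 columns; by rank–nullity, nullity = 3 − 2 = 1.

1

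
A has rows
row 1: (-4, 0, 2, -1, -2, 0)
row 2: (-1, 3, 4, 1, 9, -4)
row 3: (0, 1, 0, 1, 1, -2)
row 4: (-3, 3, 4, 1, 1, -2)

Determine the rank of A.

4

Row reduce to echelon form.
R2 ← R2 − (1/4)·R1: [0, 3, 7/2, 5/4, 19/2, -4]
R4 ← R4 − (3/4)·R1: [0, 3, 5/2, 7/4, 5/2, -2]
R3 ← R3 − (1/3)·R2: [0, 0, -7/6, 7/12, -13/6, -2/3]
R4 ← R4 − R2: [0, 0, -1, 1/2, -7, 2]
R4 ← R4 − (6/7)·R3: [0, 0, 0, 0, -36/7, 18/7]
Echelon form has 4 nonzero rows, so rank(A) = 4.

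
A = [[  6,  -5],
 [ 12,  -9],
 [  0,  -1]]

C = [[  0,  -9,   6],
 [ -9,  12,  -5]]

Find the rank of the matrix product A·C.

2

First compute AC:
[[ 45, -114,  61],
 [ 81, -216, 117],
 [  9, -12,   5]]
Now row reduce the product.
R2 ← R2 − (9/5)·R1: [0, -54/5, 36/5]
R3 ← R3 − (1/5)·R1: [0, 54/5, -36/5]
R3 ← R3 + R2: [0, 0, 0]
2 nonzero rows, so rank(AC) = 2.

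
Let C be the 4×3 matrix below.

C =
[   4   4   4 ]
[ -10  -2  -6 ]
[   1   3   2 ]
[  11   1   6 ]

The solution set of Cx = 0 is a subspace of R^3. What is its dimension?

Row reduce to echelon form.
R2 ← R2 + (5/2)·R1: [0, 8, 4]
R3 ← R3 − (1/4)·R1: [0, 2, 1]
R4 ← R4 − (11/4)·R1: [0, -10, -5]
R3 ← R3 − (1/4)·R2: [0, 0, 0]
R4 ← R4 + (5/4)·R2: [0, 0, 0]
2 nonzero rows, so rank(C) = 2.
C has 3 columns; by rank–nullity, nullity = 3 − 2 = 1.

1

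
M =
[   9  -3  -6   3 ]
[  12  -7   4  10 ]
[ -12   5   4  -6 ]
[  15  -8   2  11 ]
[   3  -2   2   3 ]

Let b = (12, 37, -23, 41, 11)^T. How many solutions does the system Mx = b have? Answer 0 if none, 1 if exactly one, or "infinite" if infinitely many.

infinite

Row reduce the augmented matrix [M | b].
R2 ← R2 − (4/3)·R1: [0, -3, 12, 6, 21]
R3 ← R3 + (4/3)·R1: [0, 1, -4, -2, -7]
R4 ← R4 − (5/3)·R1: [0, -3, 12, 6, 21]
R5 ← R5 − (1/3)·R1: [0, -1, 4, 2, 7]
R3 ← R3 + (1/3)·R2: [0, 0, 0, 0, 0]
R4 ← R4 − R2: [0, 0, 0, 0, 0]
R5 ← R5 − (1/3)·R2: [0, 0, 0, 0, 0]
The echelon form has 2 nonzero rows, and every pivot lies in the first 4 columns, so rank(M) = rank([M|b]) = 2.
The system is consistent.
rank = 2 < 4 unknowns, so there are infinitely many solutions.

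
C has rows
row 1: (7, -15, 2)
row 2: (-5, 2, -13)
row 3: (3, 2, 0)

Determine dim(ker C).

0

Row reduce to echelon form.
R2 ← R2 + (5/7)·R1: [0, -61/7, -81/7]
R3 ← R3 − (3/7)·R1: [0, 59/7, -6/7]
R3 ← R3 + (59/61)·R2: [0, 0, -735/61]
3 nonzero rows, so rank(C) = 3.
C has 3 columns; by rank–nullity, nullity = 3 − 3 = 0.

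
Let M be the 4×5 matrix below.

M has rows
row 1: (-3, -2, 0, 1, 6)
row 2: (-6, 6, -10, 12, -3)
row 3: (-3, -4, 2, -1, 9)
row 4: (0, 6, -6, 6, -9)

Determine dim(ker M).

3

Row reduce to echelon form.
R2 ← R2 − (2)·R1: [0, 10, -10, 10, -15]
R3 ← R3 − R1: [0, -2, 2, -2, 3]
R3 ← R3 + (1/5)·R2: [0, 0, 0, 0, 0]
R4 ← R4 − (3/5)·R2: [0, 0, 0, 0, 0]
2 nonzero rows, so rank(M) = 2.
M has 5 columns; by rank–nullity, nullity = 5 − 2 = 3.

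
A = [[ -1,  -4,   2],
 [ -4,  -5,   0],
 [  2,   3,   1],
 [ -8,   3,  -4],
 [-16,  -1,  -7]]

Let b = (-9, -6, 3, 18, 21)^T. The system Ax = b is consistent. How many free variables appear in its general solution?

Row reduce the augmented matrix [A | b].
R2 ← R2 − (4)·R1: [0, 11, -8, 30]
R3 ← R3 + (2)·R1: [0, -5, 5, -15]
R4 ← R4 − (8)·R1: [0, 35, -20, 90]
R5 ← R5 − (16)·R1: [0, 63, -39, 165]
R3 ← R3 + (5/11)·R2: [0, 0, 15/11, -15/11]
R4 ← R4 − (35/11)·R2: [0, 0, 60/11, -60/11]
R5 ← R5 − (63/11)·R2: [0, 0, 75/11, -75/11]
R4 ← R4 − (4)·R3: [0, 0, 0, 0]
R5 ← R5 − (5)·R3: [0, 0, 0, 0]
The echelon form has 3 nonzero rows, and every pivot lies in the first 3 columns, so rank(A) = rank([A|b]) = 3.
The system is consistent.
Free variables = (unknowns) − (rank) = 3 − 3 = 0.

0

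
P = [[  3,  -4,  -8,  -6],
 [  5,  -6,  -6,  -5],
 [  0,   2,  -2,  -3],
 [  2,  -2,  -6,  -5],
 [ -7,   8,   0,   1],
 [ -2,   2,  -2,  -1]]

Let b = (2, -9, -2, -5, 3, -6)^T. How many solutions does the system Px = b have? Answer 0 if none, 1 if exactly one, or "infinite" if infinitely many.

Row reduce the augmented matrix [P | b].
R2 ← R2 − (5/3)·R1: [0, 2/3, 22/3, 5, -37/3]
R4 ← R4 − (2/3)·R1: [0, 2/3, -2/3, -1, -19/3]
R5 ← R5 + (7/3)·R1: [0, -4/3, -56/3, -13, 23/3]
R6 ← R6 + (2/3)·R1: [0, -2/3, -22/3, -5, -14/3]
R3 ← R3 − (3)·R2: [0, 0, -24, -18, 35]
R4 ← R4 − R2: [0, 0, -8, -6, 6]
R5 ← R5 + (2)·R2: [0, 0, -4, -3, -17]
R6 ← R6 + R2: [0, 0, 0, 0, -17]
R4 ← R4 − (1/3)·R3: [0, 0, 0, 0, -17/3]
R5 ← R5 − (1/6)·R3: [0, 0, 0, 0, -137/6]
R5 ← R5 − (137/34)·R4: [0, 0, 0, 0, 0]
R6 ← R6 − (3)·R4: [0, 0, 0, 0, 0]
The echelon form has 4 nonzero rows; the last pivot sits in the augmented column, so rank(P) = 3 but rank([P|b]) = 4.
Since the ranks differ, the system is inconsistent.
It has no solutions.

0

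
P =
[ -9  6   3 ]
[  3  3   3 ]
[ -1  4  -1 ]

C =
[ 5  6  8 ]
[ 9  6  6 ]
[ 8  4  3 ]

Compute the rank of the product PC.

First compute PC:
[[ 33,  -6, -27],
 [ 66,  48,  51],
 [ 23,  14,  13]]
Now row reduce the product.
R2 ← R2 − (2)·R1: [0, 60, 105]
R3 ← R3 − (23/33)·R1: [0, 200/11, 350/11]
R3 ← R3 − (10/33)·R2: [0, 0, 0]
2 nonzero rows, so rank(PC) = 2.

2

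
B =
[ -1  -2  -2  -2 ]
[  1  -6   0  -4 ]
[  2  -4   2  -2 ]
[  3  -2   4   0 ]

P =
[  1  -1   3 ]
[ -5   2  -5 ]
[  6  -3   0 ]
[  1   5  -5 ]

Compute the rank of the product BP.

First compute BP:
[[ -5,  -7,  17],
 [ 27, -33,  53],
 [ 32, -26,  36],
 [ 37, -19,  19]]
Now row reduce the product.
R2 ← R2 + (27/5)·R1: [0, -354/5, 724/5]
R3 ← R3 + (32/5)·R1: [0, -354/5, 724/5]
R4 ← R4 + (37/5)·R1: [0, -354/5, 724/5]
R3 ← R3 − R2: [0, 0, 0]
R4 ← R4 − R2: [0, 0, 0]
2 nonzero rows, so rank(BP) = 2.

2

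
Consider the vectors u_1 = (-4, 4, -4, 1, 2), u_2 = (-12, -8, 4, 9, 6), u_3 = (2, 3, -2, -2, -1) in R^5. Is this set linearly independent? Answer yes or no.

no

Form the matrix with these vectors as rows and row reduce.
R2 ← R2 − (3)·R1: [0, -20, 16, 6, 0]
R3 ← R3 + (1/2)·R1: [0, 5, -4, -3/2, 0]
R3 ← R3 + (1/4)·R2: [0, 0, 0, 0, 0]
2 nonzero rows, so the 3 vectors span a space of dimension 2.
Since 2 < 3, the vectors are linearly dependent.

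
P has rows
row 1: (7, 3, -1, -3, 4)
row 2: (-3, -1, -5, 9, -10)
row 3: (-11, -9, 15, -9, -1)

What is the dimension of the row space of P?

3

Row reduce to echelon form.
R2 ← R2 + (3/7)·R1: [0, 2/7, -38/7, 54/7, -58/7]
R3 ← R3 + (11/7)·R1: [0, -30/7, 94/7, -96/7, 37/7]
R3 ← R3 + (15)·R2: [0, 0, -68, 102, -119]
Echelon form has 3 nonzero rows, so rank(P) = 3.
The row space has dimension equal to the rank: 3.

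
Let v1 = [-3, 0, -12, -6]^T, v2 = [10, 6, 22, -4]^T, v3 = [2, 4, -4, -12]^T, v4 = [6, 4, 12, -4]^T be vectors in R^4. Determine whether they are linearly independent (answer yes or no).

Form the matrix with these vectors as rows and row reduce.
R2 ← R2 + (10/3)·R1: [0, 6, -18, -24]
R3 ← R3 + (2/3)·R1: [0, 4, -12, -16]
R4 ← R4 + (2)·R1: [0, 4, -12, -16]
R3 ← R3 − (2/3)·R2: [0, 0, 0, 0]
R4 ← R4 − (2/3)·R2: [0, 0, 0, 0]
2 nonzero rows, so the 4 vectors span a space of dimension 2.
Since 2 < 4, the vectors are linearly dependent.

no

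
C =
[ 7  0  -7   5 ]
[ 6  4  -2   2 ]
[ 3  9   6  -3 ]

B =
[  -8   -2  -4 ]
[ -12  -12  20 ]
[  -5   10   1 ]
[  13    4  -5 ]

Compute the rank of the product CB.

First compute CB:
[[ 44, -64, -60],
 [-60, -72,  44],
 [-201, -66, 189]]
Now row reduce the product.
R2 ← R2 + (15/11)·R1: [0, -1752/11, -416/11]
R3 ← R3 + (201/44)·R1: [0, -3942/11, -936/11]
R3 ← R3 − (9/4)·R2: [0, 0, 0]
2 nonzero rows, so rank(CB) = 2.

2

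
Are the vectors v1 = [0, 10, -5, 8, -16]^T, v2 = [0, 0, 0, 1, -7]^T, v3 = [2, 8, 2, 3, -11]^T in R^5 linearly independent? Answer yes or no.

Form the matrix with these vectors as rows and row reduce.
Swap R1 ↔ R3
Swap R2 ↔ R3
3 nonzero rows, so the 3 vectors span a space of dimension 3.
Since 3 = 3, the vectors are linearly independent.

yes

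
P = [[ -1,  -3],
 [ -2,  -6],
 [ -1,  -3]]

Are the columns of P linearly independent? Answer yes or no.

no

Row reduce P to echelon form.
R2 ← R2 − (2)·R1: [0, 0]
R3 ← R3 − R1: [0, 0]
1 pivot among 2 columns.
Only 1 < 2 pivot columns, so the columns are linearly dependent.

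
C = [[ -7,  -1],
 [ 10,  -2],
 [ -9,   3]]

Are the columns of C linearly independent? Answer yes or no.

yes

Row reduce C to echelon form.
R2 ← R2 + (10/7)·R1: [0, -24/7]
R3 ← R3 − (9/7)·R1: [0, 30/7]
R3 ← R3 + (5/4)·R2: [0, 0]
2 pivots among 2 columns.
Every column is a pivot column, so the columns are linearly independent.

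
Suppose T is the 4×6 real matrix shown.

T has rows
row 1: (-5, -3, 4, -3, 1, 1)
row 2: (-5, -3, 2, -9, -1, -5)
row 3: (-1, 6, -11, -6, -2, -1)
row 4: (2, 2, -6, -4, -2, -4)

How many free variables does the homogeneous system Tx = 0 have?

Row reduce to echelon form.
R2 ← R2 − R1: [0, 0, -2, -6, -2, -6]
R3 ← R3 − (1/5)·R1: [0, 33/5, -59/5, -27/5, -11/5, -6/5]
R4 ← R4 + (2/5)·R1: [0, 4/5, -22/5, -26/5, -8/5, -18/5]
Swap R2 ↔ R3
R4 ← R4 − (4/33)·R2: [0, 0, -98/33, -50/11, -4/3, -38/11]
R4 ← R4 − (49/33)·R3: [0, 0, 0, 48/11, 18/11, 60/11]
4 nonzero rows, so rank(T) = 4.
T has 6 columns; by rank–nullity, nullity = 6 − 4 = 2.

2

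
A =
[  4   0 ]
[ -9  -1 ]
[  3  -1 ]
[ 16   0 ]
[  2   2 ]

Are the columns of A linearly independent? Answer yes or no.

yes

Row reduce A to echelon form.
R2 ← R2 + (9/4)·R1: [0, -1]
R3 ← R3 − (3/4)·R1: [0, -1]
R4 ← R4 − (4)·R1: [0, 0]
R5 ← R5 − (1/2)·R1: [0, 2]
R3 ← R3 − R2: [0, 0]
R5 ← R5 + (2)·R2: [0, 0]
2 pivots among 2 columns.
Every column is a pivot column, so the columns are linearly independent.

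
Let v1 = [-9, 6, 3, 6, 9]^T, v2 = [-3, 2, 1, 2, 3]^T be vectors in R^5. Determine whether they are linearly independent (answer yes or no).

no

Form the matrix with these vectors as rows and row reduce.
R2 ← R2 − (1/3)·R1: [0, 0, 0, 0, 0]
1 nonzero row, so the 2 vectors span a space of dimension 1.
Since 1 < 2, the vectors are linearly dependent.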